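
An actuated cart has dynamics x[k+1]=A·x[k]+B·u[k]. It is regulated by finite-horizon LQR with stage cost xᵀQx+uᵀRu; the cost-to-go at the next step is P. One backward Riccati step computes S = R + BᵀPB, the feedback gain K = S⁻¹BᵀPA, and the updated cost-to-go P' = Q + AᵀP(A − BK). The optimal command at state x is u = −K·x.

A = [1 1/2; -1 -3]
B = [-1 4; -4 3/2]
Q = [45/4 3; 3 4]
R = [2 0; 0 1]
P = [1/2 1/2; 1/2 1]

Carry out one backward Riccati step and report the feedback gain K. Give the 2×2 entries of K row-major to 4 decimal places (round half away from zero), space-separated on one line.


0.2040 0.5436 0.1546 -0.0012

BᵀP = [-2.5000 -4.5000; 2.7500 3.5000]
S = R + BᵀPB = [2 0; 0 1] + [20.5000 -16.7500; -16.7500 16.2500] = [22.5000 -16.7500; -16.7500 17.2500]
BᵀPA = [2.0000 12.2500; -0.7500 -9.1250]
K = S⁻¹·BᵀPA = [0.2040 0.5436; 0.1546 -0.0012]
A−BK = [0.5857 1.0482; -0.4160 -0.8239]
AᵀP(A−BK) = [0.2080 0.4120; 0.4120 0.9555]
P' = Q + AᵀP(A−BK) = [11.4580 3.4120; 3.4120 4.9555]
tr(P') = 16.4136


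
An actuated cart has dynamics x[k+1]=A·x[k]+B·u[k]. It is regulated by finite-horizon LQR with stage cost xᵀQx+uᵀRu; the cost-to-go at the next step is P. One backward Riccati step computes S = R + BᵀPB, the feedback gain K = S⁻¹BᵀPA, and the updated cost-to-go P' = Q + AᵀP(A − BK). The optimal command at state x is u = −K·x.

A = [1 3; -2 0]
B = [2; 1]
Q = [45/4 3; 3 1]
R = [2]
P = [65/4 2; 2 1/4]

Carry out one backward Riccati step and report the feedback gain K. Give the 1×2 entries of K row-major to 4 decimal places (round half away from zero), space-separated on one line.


BᵀP = [34.5000 4.2500]
S = R + BᵀPB = [2] + [73.2500] = [75.2500]
BᵀPA = [26.0000 103.5000]
K = S⁻¹·BᵀPA = [0.3455 1.3754]
A−BK = [0.3090 0.2492; -2.3455 -1.3754]
AᵀP(A−BK) = [0.2666 0.9892; 0.9892 3.8945]
P' = Q + AᵀP(A−BK) = [11.5166 3.9892; 3.9892 4.8945]
tr(P') = 16.4111

0.3455 1.3754


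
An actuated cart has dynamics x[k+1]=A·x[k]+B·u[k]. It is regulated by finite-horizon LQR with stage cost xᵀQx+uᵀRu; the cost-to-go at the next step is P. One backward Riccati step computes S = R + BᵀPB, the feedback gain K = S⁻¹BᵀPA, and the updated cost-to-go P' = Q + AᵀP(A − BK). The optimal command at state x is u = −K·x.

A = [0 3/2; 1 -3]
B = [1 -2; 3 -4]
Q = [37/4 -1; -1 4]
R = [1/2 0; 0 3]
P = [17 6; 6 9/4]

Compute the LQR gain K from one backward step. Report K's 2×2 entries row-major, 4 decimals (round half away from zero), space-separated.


0.1431 -0.0341 -0.0182 -0.1385

BᵀP = [35.0000 12.7500; -58.0000 -21.0000]
S = R + BᵀPB = [1/2 0; 0 3] + [73.2500 -121.0000; -121.0000 200.0000] = [73.7500 -121.0000; -121.0000 203.0000]
BᵀPA = [12.7500 14.2500; -21.0000 -24.0000]
K = S⁻¹·BᵀPA = [0.1431 -0.0341; -0.0182 -0.1385]
A−BK = [-0.1794 1.2570; 0.4981 -3.4519]
AᵀP(A−BK) = [0.0443 -0.2248; -0.2248 1.6607]
P' = Q + AᵀP(A−BK) = [9.2943 -1.2248; -1.2248 5.6607]
tr(P') = 14.9550


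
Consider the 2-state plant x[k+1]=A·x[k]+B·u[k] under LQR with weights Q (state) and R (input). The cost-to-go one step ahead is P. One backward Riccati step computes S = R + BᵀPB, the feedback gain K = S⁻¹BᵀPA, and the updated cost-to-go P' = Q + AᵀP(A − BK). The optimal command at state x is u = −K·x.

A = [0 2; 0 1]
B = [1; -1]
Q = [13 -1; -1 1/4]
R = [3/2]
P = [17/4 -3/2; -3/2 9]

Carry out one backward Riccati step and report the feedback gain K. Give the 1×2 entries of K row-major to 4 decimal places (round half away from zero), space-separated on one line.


0.0000 0.0563

BᵀP = [5.7500 -10.5000]
S = R + BᵀPB = [3/2] + [16.2500] = [17.7500]
BᵀPA = [0.0000 1.0000]
K = S⁻¹·BᵀPA = [0.0000 0.0563]
A−BK = [0.0000 1.9437; 0.0000 1.0563]
AᵀP(A−BK) = [0.0000 0.0000; 0.0000 19.9437]
P' = Q + AᵀP(A−BK) = [13.0000 -1.0000; -1.0000 20.1937]
tr(P') = 33.1937


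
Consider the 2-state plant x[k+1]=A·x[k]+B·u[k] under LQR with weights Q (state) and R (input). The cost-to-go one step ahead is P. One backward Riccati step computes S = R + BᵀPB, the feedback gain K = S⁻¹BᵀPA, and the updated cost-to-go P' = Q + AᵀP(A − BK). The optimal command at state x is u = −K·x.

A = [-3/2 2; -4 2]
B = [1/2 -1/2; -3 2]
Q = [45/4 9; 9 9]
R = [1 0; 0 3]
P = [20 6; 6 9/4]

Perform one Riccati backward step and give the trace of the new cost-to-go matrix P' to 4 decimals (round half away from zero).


BᵀP = [-8.0000 -3.7500; 2.0000 1.5000]
S = R + BᵀPB = [1 0; 0 3] + [7.2500 -3.5000; -3.5000 2.0000] = [8.2500 -3.5000; -3.5000 5.0000]
BᵀPA = [27.0000 -23.5000; -9.0000 7.0000]
K = S⁻¹·BᵀPA = [3.5690 -3.2069; 0.6983 -0.8448]
A−BK = [-2.9353 3.1810; 5.3103 -5.9310]
AᵀP(A−BK) = [62.9224 -65.0172; -65.0172 67.5517]
P' = Q + AᵀP(A−BK) = [74.1724 -56.0172; -56.0172 76.5517]
tr(P') = 150.7241

150.7241


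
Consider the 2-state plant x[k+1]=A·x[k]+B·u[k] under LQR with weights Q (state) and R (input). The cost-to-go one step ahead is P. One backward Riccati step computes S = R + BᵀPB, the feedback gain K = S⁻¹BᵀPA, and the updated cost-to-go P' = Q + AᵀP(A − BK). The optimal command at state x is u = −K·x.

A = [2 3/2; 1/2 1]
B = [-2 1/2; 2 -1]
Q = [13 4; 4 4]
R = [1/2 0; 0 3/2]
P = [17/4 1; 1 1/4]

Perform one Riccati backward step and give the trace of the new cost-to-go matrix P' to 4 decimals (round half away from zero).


18.8083

BᵀP = [-6.5000 -1.5000; 1.1250 0.2500]
S = R + BᵀPB = [1/2 0; 0 3/2] + [10.0000 -1.7500; -1.7500 0.3125] = [10.5000 -1.7500; -1.7500 1.8125]
BᵀPA = [-13.7500 -11.2500; 2.3750 1.9375]
K = S⁻¹·BᵀPA = [-1.3004 -1.0646; 0.0548 0.0411]
A−BK = [-0.6282 -0.6497; 3.1556 3.1703]
AᵀP(A−BK) = [1.0520 0.8894; 0.8894 0.7564]
P' = Q + AᵀP(A−BK) = [14.0520 4.8894; 4.8894 4.7564]
tr(P') = 18.8083


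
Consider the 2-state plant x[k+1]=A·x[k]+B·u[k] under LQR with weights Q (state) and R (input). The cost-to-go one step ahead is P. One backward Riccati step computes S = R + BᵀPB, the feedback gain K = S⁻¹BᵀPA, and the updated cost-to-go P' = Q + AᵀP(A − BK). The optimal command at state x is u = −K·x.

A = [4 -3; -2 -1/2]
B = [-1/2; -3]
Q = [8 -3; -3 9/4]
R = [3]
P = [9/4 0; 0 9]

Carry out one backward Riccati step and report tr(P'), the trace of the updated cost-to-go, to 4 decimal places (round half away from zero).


BᵀP = [-1.1250 -27.0000]
S = R + BᵀPB = [3] + [81.5625] = [84.5625]
BᵀPA = [49.5000 16.8750]
K = S⁻¹·BᵀPA = [0.5854 0.1996]
A−BK = [4.2927 -2.9002; -0.2439 0.0987]
AᵀP(A−BK) = [43.0244 -27.8780; -27.8780 19.1325]
P' = Q + AᵀP(A−BK) = [51.0244 -30.8780; -30.8780 21.3825]
tr(P') = 72.4069

72.4069


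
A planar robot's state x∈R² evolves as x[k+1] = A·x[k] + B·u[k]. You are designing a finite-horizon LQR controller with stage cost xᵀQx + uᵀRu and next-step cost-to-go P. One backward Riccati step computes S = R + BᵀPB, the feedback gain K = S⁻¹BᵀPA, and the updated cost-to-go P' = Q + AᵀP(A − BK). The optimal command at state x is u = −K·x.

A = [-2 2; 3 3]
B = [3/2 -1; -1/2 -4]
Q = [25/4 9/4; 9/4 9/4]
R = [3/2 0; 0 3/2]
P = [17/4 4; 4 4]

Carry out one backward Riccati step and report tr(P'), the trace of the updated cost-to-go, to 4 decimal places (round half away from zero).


11.0840

BᵀP = [4.3750 4.0000; -20.2500 -20.0000]
S = R + BᵀPB = [3/2 0; 0 3/2] + [4.5625 -20.3750; -20.3750 100.2500] = [6.0625 -20.3750; -20.3750 101.7500]
BᵀPA = [3.2500 20.7500; -19.5000 -100.5000]
K = S⁻¹·BᵀPA = [-0.3303 0.3154; -0.2578 -0.9246]
A−BK = [-1.7624 0.6023; 1.8037 -0.5405]
AᵀP(A−BK) = [1.0466 -0.0539; -0.0539 1.5374]
P' = Q + AᵀP(A−BK) = [7.2966 2.1961; 2.1961 3.7874]
tr(P') = 11.0840


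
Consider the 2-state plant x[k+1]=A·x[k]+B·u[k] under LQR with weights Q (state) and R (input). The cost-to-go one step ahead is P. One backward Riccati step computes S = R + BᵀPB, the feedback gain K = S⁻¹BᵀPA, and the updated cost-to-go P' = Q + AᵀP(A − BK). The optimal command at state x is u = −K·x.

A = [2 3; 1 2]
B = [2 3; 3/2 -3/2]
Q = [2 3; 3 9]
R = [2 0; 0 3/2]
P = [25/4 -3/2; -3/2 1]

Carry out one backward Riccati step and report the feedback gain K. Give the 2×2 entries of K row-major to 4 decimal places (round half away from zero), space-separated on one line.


BᵀP = [10.2500 -1.5000; 21.0000 -6.0000]
S = R + BᵀPB = [2 0; 0 3/2] + [18.2500 33.0000; 33.0000 72.0000] = [20.2500 33.0000; 33.0000 73.5000]
BᵀPA = [19.0000 27.7500; 36.0000 51.0000]
K = S⁻¹·BᵀPA = [0.5221 0.8930; 0.2554 0.2930]
A−BK = [0.1897 0.3352; 0.6000 1.1000]
AᵀP(A−BK) = [0.8864 1.4873; 1.4873 2.5296]
P' = Q + AᵀP(A−BK) = [2.8864 4.4873; 4.4873 11.5296]
tr(P') = 14.4160

0.5221 0.8930 0.2554 0.2930


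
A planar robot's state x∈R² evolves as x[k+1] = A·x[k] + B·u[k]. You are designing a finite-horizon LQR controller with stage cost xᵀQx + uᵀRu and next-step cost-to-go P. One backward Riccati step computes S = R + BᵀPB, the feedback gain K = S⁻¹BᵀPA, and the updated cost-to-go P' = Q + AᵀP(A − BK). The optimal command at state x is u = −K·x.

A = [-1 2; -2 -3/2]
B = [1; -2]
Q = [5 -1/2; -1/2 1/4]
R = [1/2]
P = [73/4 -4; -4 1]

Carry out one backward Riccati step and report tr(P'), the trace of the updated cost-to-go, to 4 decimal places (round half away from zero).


BᵀP = [26.2500 -6.0000]
S = R + BᵀPB = [1/2] + [38.2500] = [38.7500]
BᵀPA = [-14.2500 61.5000]
K = S⁻¹·BᵀPA = [-0.3677 1.5871]
A−BK = [-0.6323 0.4129; -2.7355 1.6742]
AᵀP(A−BK) = [1.0097 -0.8839; -0.8839 1.6435]
P' = Q + AᵀP(A−BK) = [6.0097 -1.3839; -1.3839 1.8935]
tr(P') = 7.9032

7.9032


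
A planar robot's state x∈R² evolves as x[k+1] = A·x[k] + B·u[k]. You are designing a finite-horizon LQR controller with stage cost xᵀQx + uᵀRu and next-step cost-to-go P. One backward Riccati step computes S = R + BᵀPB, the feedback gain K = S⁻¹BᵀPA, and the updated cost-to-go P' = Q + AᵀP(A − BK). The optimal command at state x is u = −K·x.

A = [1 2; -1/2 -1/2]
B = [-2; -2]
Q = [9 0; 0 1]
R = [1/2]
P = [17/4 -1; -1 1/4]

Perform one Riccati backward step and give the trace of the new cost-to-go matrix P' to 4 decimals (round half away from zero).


11.3631

BᵀP = [-6.5000 1.5000]
S = R + BᵀPB = [1/2] + [10.0000] = [10.5000]
BᵀPA = [-7.2500 -13.7500]
K = S⁻¹·BᵀPA = [-0.6905 -1.3095]
A−BK = [-0.3810 -0.6190; -1.8810 -3.1190]
AᵀP(A−BK) = [0.3065 0.5685; 0.5685 1.0565]
P' = Q + AᵀP(A−BK) = [9.3065 0.5685; 0.5685 2.0565]
tr(P') = 11.3631


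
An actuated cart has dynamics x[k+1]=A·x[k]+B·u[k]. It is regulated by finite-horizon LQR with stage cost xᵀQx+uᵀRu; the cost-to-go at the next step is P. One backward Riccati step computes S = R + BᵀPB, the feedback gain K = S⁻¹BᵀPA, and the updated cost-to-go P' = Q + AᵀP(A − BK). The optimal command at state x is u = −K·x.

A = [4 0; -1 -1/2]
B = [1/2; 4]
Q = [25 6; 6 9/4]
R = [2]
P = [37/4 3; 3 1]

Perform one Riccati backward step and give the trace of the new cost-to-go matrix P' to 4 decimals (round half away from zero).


BᵀP = [16.6250 5.5000]
S = R + BᵀPB = [2] + [30.3125] = [32.3125]
BᵀPA = [61.0000 -2.7500]
K = S⁻¹·BᵀPA = [1.8878 -0.0851]
A−BK = [3.0561 0.0426; -8.5513 -0.1596]
AᵀP(A−BK) = [9.8433 -0.3085; -0.3085 0.0160]
P' = Q + AᵀP(A−BK) = [34.8433 5.6915; 5.6915 2.2660]
tr(P') = 37.1093

37.1093


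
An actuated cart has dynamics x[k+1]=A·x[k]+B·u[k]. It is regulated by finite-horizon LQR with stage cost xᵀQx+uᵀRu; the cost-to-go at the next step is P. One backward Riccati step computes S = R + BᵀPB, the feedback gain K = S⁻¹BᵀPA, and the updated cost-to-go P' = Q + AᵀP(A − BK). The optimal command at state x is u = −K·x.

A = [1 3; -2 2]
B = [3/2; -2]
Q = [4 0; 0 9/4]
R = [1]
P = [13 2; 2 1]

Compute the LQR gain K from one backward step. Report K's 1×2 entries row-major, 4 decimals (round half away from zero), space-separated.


BᵀP = [15.5000 1.0000]
S = R + BᵀPB = [1] + [21.2500] = [22.2500]
BᵀPA = [13.5000 48.5000]
K = S⁻¹·BᵀPA = [0.6067 2.1798]
A−BK = [0.0899 -0.2697; -0.7865 6.3596]
AᵀP(A−BK) = [0.8090 -2.4270; -2.4270 39.2809]
P' = Q + AᵀP(A−BK) = [4.8090 -2.4270; -2.4270 41.5309]
tr(P') = 46.3399

0.6067 2.1798


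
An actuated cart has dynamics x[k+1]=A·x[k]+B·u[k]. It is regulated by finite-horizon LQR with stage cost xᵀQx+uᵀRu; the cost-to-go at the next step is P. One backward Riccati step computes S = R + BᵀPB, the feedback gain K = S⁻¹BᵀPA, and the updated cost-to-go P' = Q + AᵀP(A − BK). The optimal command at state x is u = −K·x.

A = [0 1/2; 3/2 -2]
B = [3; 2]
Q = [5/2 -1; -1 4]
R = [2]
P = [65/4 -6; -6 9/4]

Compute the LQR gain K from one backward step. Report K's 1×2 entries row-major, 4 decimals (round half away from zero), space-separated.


BᵀP = [36.7500 -13.5000]
S = R + BᵀPB = [2] + [83.2500] = [85.2500]
BᵀPA = [-20.2500 45.3750]
K = S⁻¹·BᵀPA = [-0.2375 0.5323]
A−BK = [0.7126 -1.0968; 1.9751 -3.0645]
AᵀP(A−BK) = [0.2524 -0.4718; -0.4718 0.9113]
P' = Q + AᵀP(A−BK) = [2.7524 -1.4718; -1.4718 4.9113]
tr(P') = 7.6637

-0.2375 0.5323


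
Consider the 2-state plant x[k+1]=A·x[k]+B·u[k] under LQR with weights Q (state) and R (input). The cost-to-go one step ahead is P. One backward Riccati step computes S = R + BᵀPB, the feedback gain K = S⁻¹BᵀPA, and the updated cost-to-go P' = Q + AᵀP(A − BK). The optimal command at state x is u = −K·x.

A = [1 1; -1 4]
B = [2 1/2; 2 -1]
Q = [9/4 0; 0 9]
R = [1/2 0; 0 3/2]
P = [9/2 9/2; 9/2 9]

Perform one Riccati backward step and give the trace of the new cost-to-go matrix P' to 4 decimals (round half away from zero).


16.9072

BᵀP = [18.0000 27.0000; -2.2500 -6.7500]
S = R + BᵀPB = [1/2 0; 0 3/2] + [90.0000 -18.0000; -18.0000 5.6250] = [90.5000 -18.0000; -18.0000 7.1250]
BᵀPA = [-9.0000 126.0000; 4.5000 -29.2500]
K = S⁻¹·BᵀPA = [0.0526 1.1572; 0.7645 -1.1818]
A−BK = [0.5126 -0.7236; -0.3407 0.5038]
AᵀP(A−BK) = [1.5333 -2.2671; -2.2671 4.1239]
P' = Q + AᵀP(A−BK) = [3.7833 -2.2671; -2.2671 13.1239]
tr(P') = 16.9072


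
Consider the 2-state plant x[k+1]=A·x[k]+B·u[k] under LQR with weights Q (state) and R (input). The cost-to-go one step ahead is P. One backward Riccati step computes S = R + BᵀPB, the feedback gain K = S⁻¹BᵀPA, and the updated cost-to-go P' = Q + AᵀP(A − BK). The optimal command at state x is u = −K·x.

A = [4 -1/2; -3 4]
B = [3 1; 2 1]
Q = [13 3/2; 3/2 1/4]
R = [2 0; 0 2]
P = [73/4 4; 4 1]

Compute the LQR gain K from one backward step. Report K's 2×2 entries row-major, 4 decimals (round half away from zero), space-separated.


BᵀP = [62.7500 14.0000; 22.2500 5.0000]
S = R + BᵀPB = [2 0; 0 2] + [216.2500 76.7500; 76.7500 27.2500] = [218.2500 76.7500; 76.7500 29.2500]
BᵀPA = [209.0000 24.6250; 74.0000 8.8750]
K = S⁻¹·BᵀPA = [0.8794 0.0793; 0.2225 0.0953]
A−BK = [1.1394 -0.8332; -4.9812 3.7461]
AᵀP(A−BK) = [4.7461 -2.1292; -2.1292 1.7636]
P' = Q + AᵀP(A−BK) = [17.7461 -0.6292; -0.6292 2.0136]
tr(P') = 19.7596

0.8794 0.0793 0.2225 0.0953


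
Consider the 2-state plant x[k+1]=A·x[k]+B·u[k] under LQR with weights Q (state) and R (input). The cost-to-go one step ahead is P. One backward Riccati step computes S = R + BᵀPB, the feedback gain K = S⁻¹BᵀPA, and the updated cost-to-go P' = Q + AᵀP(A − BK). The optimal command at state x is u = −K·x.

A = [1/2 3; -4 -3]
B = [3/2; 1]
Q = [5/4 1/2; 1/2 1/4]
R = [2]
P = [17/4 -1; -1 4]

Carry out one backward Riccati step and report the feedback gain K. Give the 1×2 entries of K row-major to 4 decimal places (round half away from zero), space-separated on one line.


-0.5821 0.6866

BᵀP = [5.3750 2.5000]
S = R + BᵀPB = [2] + [10.5625] = [12.5625]
BᵀPA = [-7.3125 8.6250]
K = S⁻¹·BᵀPA = [-0.5821 0.6866]
A−BK = [1.3731 1.9701; -3.4179 -3.6866]
AᵀP(A−BK) = [64.8060 72.8955; 72.8955 86.3284]
P' = Q + AᵀP(A−BK) = [66.0560 73.3955; 73.3955 86.5784]
tr(P') = 152.6343


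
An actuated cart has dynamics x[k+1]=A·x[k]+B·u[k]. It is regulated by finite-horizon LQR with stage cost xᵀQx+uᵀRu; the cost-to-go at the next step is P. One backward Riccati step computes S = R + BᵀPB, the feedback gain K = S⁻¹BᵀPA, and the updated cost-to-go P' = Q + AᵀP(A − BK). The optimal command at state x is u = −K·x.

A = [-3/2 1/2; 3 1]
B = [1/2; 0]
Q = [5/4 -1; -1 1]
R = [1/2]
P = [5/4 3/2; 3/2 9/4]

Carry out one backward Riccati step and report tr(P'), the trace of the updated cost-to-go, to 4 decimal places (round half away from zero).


BᵀP = [0.6250 0.7500]
S = R + BᵀPB = [1/2] + [0.3125] = [0.8125]
BᵀPA = [1.3125 1.0625]
K = S⁻¹·BᵀPA = [1.6154 1.3077]
A−BK = [-2.3077 -0.1538; 3.0000 1.0000]
AᵀP(A−BK) = [7.4423 4.0962; 4.0962 2.6731]
P' = Q + AᵀP(A−BK) = [8.6923 3.0962; 3.0962 3.6731]
tr(P') = 12.3654

12.3654


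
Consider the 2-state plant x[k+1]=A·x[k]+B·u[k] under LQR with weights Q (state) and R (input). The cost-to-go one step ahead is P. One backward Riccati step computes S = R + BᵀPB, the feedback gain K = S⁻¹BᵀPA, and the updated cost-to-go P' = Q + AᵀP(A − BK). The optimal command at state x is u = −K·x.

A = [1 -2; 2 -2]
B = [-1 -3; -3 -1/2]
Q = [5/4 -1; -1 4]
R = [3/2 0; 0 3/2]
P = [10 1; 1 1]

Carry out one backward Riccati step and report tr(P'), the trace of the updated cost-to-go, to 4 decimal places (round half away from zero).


6.6151

BᵀP = [-13.0000 -4.0000; -30.5000 -3.5000]
S = R + BᵀPB = [3/2 0; 0 3/2] + [25.0000 41.0000; 41.0000 93.2500] = [26.5000 41.0000; 41.0000 94.7500]
BᵀPA = [-21.0000 34.0000; -37.5000 68.0000]
K = S⁻¹·BᵀPA = [-0.5450 0.5224; -0.1600 0.4916]
A−BK = [-0.0249 -0.0027; 0.2851 -0.1871]
AᵀP(A−BK) = [0.5572 -0.5938; -0.5938 0.8080]
P' = Q + AᵀP(A−BK) = [1.8072 -1.5938; -1.5938 4.8080]
tr(P') = 6.6151


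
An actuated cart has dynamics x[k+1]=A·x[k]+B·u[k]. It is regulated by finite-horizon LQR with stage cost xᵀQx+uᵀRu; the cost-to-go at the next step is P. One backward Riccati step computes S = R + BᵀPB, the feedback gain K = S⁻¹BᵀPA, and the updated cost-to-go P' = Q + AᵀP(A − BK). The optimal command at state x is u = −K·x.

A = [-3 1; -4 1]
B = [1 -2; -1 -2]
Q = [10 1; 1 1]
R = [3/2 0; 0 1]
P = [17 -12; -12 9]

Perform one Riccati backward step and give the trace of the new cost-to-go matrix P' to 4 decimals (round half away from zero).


BᵀP = [29.0000 -21.0000; -10.0000 6.0000]
S = R + BᵀPB = [3/2 0; 0 1] + [50.0000 -16.0000; -16.0000 8.0000] = [51.5000 -16.0000; -16.0000 9.0000]
BᵀPA = [-3.0000 8.0000; 6.0000 -4.0000]
K = S⁻¹·BᵀPA = [0.3325 0.0386; 1.2578 -0.3759]
A−BK = [-0.8169 0.2096; -1.1518 0.2867]
AᵀP(A−BK) = [2.4506 -0.6289; -0.6289 0.1880]
P' = Q + AᵀP(A−BK) = [12.4506 0.3711; 0.3711 1.1880]
tr(P') = 13.6386

13.6386


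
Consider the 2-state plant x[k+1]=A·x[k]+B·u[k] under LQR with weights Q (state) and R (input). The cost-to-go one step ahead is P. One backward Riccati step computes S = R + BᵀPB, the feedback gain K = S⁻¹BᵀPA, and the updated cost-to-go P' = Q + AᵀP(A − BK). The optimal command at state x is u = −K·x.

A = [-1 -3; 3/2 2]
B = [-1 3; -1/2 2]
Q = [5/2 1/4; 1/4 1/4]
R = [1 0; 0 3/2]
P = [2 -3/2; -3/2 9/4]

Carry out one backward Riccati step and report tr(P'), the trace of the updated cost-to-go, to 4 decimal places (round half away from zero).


BᵀP = [-1.2500 0.3750; 3.0000 0.0000]
S = R + BᵀPB = [1 0; 0 3/2] + [1.0625 -3.0000; -3.0000 9.0000] = [2.0625 -3.0000; -3.0000 10.5000]
BᵀPA = [1.8125 4.5000; -3.0000 -9.0000]
K = S⁻¹·BᵀPA = [0.7926 1.6000; -0.0593 -0.4000]
A−BK = [-0.0296 -0.2000; 2.0148 3.6000]
AᵀP(A−BK) = [9.9481 18.4000; 18.4000 34.2000]
P' = Q + AᵀP(A−BK) = [12.4481 18.6500; 18.6500 34.4500]
tr(P') = 46.8981

46.8981


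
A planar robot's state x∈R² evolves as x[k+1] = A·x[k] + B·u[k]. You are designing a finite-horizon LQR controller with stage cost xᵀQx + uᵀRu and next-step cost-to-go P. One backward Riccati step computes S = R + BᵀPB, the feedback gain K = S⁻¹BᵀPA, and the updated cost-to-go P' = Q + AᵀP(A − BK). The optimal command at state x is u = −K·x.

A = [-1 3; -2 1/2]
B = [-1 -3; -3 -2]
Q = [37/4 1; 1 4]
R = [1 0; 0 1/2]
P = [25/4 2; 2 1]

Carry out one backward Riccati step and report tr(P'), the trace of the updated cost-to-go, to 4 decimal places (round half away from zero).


BᵀP = [-12.2500 -5.0000; -22.7500 -8.0000]
S = R + BᵀPB = [1 0; 0 1/2] + [27.2500 46.7500; 46.7500 84.2500] = [28.2500 46.7500; 46.7500 84.7500]
BᵀPA = [22.2500 -39.2500; 38.7500 -72.2500]
K = S⁻¹·BᵀPA = [0.3553 0.2457; 0.2612 -0.9880]
A−BK = [0.1390 0.2816; -0.4116 -0.7391]
AᵀP(A−BK) = [0.2217 0.0698; 0.0698 0.7578]
P' = Q + AᵀP(A−BK) = [9.4717 1.0698; 1.0698 4.7578]
tr(P') = 14.2295

14.2295


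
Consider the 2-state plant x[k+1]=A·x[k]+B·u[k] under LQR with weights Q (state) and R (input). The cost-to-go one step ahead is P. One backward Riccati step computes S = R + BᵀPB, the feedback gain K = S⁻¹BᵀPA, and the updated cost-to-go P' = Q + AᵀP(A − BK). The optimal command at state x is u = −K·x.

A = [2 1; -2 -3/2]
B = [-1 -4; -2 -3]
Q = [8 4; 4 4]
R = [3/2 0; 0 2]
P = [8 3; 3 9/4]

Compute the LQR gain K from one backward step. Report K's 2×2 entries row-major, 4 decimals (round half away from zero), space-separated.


0.9799 0.6481 -0.5463 -0.2869

BᵀP = [-14.0000 -7.5000; -41.0000 -18.7500]
S = R + BᵀPB = [3/2 0; 0 2] + [29.0000 78.5000; 78.5000 220.2500] = [30.5000 78.5000; 78.5000 222.2500]
BᵀPA = [-13.0000 -2.7500; -44.5000 -12.8750]
K = S⁻¹·BᵀPA = [0.9799 0.6481; -0.5463 -0.2869]
A−BK = [0.7946 0.5007; -1.6792 -1.0643]
AᵀP(A−BK) = [5.4269 3.4107; 3.4107 2.1516]
P' = Q + AᵀP(A−BK) = [13.4269 7.4107; 7.4107 6.1516]
tr(P') = 19.5785


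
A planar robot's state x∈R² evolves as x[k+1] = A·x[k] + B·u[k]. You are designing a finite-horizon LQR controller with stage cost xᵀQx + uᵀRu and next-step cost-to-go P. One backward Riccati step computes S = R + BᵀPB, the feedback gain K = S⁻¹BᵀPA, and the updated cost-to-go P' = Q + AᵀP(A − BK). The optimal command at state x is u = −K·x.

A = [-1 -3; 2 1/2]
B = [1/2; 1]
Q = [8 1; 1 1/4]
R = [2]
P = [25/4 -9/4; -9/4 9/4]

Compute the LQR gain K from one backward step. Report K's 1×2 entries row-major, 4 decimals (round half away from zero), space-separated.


0.3860 -0.5789

BᵀP = [0.8750 1.1250]
S = R + BᵀPB = [2] + [1.5625] = [3.5625]
BᵀPA = [1.3750 -2.0625]
K = S⁻¹·BᵀPA = [0.3860 -0.5789]
A−BK = [-1.1930 -2.7105; 1.6140 1.0789]
AᵀP(A−BK) = [23.7193 36.4211; 36.4211 62.3684]
P' = Q + AᵀP(A−BK) = [31.7193 37.4211; 37.4211 62.6184]
tr(P') = 94.3377


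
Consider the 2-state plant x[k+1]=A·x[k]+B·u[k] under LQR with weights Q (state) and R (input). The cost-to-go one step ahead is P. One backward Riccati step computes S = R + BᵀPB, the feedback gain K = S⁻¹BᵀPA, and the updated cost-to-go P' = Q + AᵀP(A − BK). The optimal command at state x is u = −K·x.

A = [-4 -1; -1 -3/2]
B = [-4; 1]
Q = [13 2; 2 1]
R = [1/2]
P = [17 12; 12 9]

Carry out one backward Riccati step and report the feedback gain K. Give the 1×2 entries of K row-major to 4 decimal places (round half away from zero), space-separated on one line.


1.4178 0.6173

BᵀP = [-56.0000 -39.0000]
S = R + BᵀPB = [1/2] + [185.0000] = [185.5000]
BᵀPA = [263.0000 114.5000]
K = S⁻¹·BᵀPA = [1.4178 0.6173]
A−BK = [1.6712 1.4690; -2.4178 -2.1173]
AᵀP(A−BK) = [4.1213 3.1631; 3.1631 2.5748]
P' = Q + AᵀP(A−BK) = [17.1213 5.1631; 5.1631 3.5748]
tr(P') = 20.6961


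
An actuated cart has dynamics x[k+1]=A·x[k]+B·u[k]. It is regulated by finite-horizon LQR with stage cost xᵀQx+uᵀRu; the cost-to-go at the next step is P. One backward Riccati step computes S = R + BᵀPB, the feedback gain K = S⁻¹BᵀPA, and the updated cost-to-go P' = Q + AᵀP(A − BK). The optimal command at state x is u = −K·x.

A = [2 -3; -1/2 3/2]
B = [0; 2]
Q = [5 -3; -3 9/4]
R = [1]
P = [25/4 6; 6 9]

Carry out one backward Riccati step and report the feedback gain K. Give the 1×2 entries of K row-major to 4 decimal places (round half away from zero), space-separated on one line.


0.4054 -0.2432

BᵀP = [12.0000 18.0000]
S = R + BᵀPB = [1] + [36.0000] = [37.0000]
BᵀPA = [15.0000 -9.0000]
K = S⁻¹·BᵀPA = [0.4054 -0.2432]
A−BK = [2.0000 -3.0000; -1.3108 1.9865]
AᵀP(A−BK) = [9.1689 -13.6014; -13.6014 20.3108]
P' = Q + AᵀP(A−BK) = [14.1689 -16.6014; -16.6014 22.5608]
tr(P') = 36.7297


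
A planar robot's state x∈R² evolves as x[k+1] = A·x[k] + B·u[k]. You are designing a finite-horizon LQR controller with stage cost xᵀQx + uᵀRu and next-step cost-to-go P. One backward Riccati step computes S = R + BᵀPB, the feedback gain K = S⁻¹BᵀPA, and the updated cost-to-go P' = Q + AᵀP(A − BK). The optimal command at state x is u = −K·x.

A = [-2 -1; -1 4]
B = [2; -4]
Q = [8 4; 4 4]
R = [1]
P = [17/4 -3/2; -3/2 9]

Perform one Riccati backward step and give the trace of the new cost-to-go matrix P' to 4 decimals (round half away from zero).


35.4207

BᵀP = [14.5000 -39.0000]
S = R + BᵀPB = [1] + [185.0000] = [186.0000]
BᵀPA = [10.0000 -170.5000]
K = S⁻¹·BᵀPA = [0.0538 -0.9167]
A−BK = [-2.1075 0.8333; -0.7849 0.3333]
AᵀP(A−BK) = [19.4624 -7.8333; -7.8333 3.9583]
P' = Q + AᵀP(A−BK) = [27.4624 -3.8333; -3.8333 7.9583]
tr(P') = 35.4207


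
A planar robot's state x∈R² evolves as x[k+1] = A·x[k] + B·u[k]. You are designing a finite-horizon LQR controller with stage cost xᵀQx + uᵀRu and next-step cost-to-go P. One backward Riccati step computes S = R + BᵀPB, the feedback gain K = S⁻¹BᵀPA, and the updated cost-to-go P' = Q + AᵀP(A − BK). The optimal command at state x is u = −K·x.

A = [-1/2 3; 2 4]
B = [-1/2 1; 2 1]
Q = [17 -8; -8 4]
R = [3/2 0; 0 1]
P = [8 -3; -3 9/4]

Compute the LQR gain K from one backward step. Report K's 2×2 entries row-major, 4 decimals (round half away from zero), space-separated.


0.9029 0.2034 -0.0740 2.4407

BᵀP = [-10.0000 6.0000; 5.0000 -0.7500]
S = R + BᵀPB = [3/2 0; 0 1] + [17.0000 -4.0000; -4.0000 4.2500] = [18.5000 -4.0000; -4.0000 5.2500]
BᵀPA = [17.0000 -6.0000; -4.0000 12.0000]
K = S⁻¹·BᵀPA = [0.9029 0.2034; -0.0740 2.4407]
A−BK = [0.0254 0.6610; 0.2681 1.1525]
AᵀP(A−BK) = [1.3544 0.3051; 0.3051 7.9322]
P' = Q + AᵀP(A−BK) = [18.3544 -7.6949; -7.6949 11.9322]
tr(P') = 30.2866


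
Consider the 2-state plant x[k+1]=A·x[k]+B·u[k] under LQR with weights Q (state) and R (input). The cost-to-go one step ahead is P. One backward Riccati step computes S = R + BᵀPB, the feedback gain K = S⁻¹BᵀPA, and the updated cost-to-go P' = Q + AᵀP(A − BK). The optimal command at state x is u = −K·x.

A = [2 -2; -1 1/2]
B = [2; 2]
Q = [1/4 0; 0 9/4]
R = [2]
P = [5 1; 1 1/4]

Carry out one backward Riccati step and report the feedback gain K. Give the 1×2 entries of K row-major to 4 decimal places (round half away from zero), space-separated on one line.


0.6935 -0.7339

BᵀP = [12.0000 2.5000]
S = R + BᵀPB = [2] + [29.0000] = [31.0000]
BᵀPA = [21.5000 -22.7500]
K = S⁻¹·BᵀPA = [0.6935 -0.7339]
A−BK = [0.6129 -0.5323; -2.3871 1.9677]
AᵀP(A−BK) = [1.3387 -1.3468; -1.3468 1.3669]
P' = Q + AᵀP(A−BK) = [1.5887 -1.3468; -1.3468 3.6169]
tr(P') = 5.2056


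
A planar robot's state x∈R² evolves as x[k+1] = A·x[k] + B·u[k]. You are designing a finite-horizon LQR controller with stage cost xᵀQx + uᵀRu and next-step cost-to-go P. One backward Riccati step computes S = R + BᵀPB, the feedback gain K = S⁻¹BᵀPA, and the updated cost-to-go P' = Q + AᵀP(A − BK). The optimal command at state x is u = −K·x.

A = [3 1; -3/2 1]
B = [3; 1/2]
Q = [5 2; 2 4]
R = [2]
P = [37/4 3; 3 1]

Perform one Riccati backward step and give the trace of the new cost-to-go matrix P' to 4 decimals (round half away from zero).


10.6938

BᵀP = [29.2500 9.5000]
S = R + BᵀPB = [2] + [92.5000] = [94.5000]
BᵀPA = [73.5000 38.7500]
K = S⁻¹·BᵀPA = [0.7778 0.4101]
A−BK = [0.6667 -0.2302; -1.8889 0.7950]
AᵀP(A−BK) = [1.3333 0.6111; 0.6111 0.3604]
P' = Q + AᵀP(A−BK) = [6.3333 2.6111; 2.6111 4.3604]
tr(P') = 10.6938


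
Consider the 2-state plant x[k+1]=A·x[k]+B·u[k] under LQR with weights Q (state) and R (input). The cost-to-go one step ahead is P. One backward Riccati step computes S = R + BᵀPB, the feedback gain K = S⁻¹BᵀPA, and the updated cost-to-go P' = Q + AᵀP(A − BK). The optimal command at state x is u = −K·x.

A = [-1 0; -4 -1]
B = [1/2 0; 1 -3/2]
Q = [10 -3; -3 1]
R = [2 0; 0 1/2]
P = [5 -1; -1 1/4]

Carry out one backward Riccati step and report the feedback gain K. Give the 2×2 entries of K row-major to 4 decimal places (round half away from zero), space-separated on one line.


BᵀP = [1.5000 -0.2500; 1.5000 -0.3750]
S = R + BᵀPB = [2 0; 0 1/2] + [0.5000 0.3750; 0.3750 0.5625] = [2.5000 0.3750; 0.3750 1.0625]
BᵀPA = [-0.5000 0.2500; 0.0000 0.3750]
K = S⁻¹·BᵀPA = [-0.2112 0.0497; 0.0745 0.3354]
A−BK = [-0.8944 -0.0248; -3.6770 -0.5466]
AᵀP(A−BK) = [0.8944 0.0248; 0.0248 0.1118]
P' = Q + AᵀP(A−BK) = [10.8944 -2.9752; -2.9752 1.1118]
tr(P') = 12.0062

-0.2112 0.0497 0.0745 0.3354


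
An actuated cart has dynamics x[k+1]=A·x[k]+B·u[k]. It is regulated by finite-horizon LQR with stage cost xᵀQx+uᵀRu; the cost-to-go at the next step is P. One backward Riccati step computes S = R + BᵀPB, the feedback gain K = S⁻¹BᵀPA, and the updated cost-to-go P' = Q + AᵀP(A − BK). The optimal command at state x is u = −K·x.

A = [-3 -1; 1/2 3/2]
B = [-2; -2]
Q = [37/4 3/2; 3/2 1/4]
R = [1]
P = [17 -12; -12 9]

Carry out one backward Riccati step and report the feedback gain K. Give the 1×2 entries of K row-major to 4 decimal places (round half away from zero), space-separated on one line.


3.6667 2.1111

BᵀP = [-10.0000 6.0000]
S = R + BᵀPB = [1] + [8.0000] = [9.0000]
BᵀPA = [33.0000 19.0000]
K = S⁻¹·BᵀPA = [3.6667 2.1111]
A−BK = [4.3333 3.2222; 7.8333 5.7222]
AᵀP(A−BK) = [70.2500 48.0833; 48.0833 33.1389]
P' = Q + AᵀP(A−BK) = [79.5000 49.5833; 49.5833 33.3889]
tr(P') = 112.8889


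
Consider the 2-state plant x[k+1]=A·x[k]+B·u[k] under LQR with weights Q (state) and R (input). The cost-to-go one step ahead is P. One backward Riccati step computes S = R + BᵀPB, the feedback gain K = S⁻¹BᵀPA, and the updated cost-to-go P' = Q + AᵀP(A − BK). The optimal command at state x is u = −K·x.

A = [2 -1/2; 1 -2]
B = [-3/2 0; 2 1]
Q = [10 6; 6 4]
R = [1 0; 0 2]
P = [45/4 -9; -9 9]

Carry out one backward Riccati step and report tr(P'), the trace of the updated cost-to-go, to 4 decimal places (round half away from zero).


21.0923

BᵀP = [-34.8750 31.5000; -9.0000 9.0000]
S = R + BᵀPB = [1 0; 0 2] + [115.3125 31.5000; 31.5000 9.0000] = [116.3125 31.5000; 31.5000 11.0000]
BᵀPA = [-38.2500 -45.5625; -9.0000 -13.5000]
K = S⁻¹·BᵀPA = [-0.4779 -0.2644; 0.5504 -0.4701]
A−BK = [1.2831 -0.8966; 1.4054 -1.0011]
AᵀP(A−BK) = [4.6733 -3.0947; -3.0947 2.4189]
P' = Q + AᵀP(A−BK) = [14.6733 2.9053; 2.9053 6.4189]
tr(P') = 21.0923


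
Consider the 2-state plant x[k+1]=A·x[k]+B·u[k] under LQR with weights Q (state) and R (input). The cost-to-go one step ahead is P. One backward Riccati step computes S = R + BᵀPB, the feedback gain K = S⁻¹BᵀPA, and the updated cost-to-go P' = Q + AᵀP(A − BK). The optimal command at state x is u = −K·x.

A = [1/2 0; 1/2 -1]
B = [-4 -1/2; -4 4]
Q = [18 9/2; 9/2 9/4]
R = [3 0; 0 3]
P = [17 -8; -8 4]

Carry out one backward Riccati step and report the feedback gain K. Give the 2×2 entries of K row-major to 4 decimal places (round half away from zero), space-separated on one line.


-0.1040 -0.0065 -0.0167 -0.1885

BᵀP = [-36.0000 16.0000; -40.5000 20.0000]
S = R + BᵀPB = [3 0; 0 3] + [80.0000 82.0000; 82.0000 100.2500] = [83.0000 82.0000; 82.0000 103.2500]
BᵀPA = [-10.0000 -16.0000; -10.2500 -20.0000]
K = S⁻¹·BᵀPA = [-0.1040 -0.0065; -0.0167 -0.1885]
A−BK = [0.0756 -0.1203; 0.1505 -0.2718]
AᵀP(A−BK) = [0.0390 0.0024; 0.0024 0.1252]
P' = Q + AᵀP(A−BK) = [18.0390 4.5024; 4.5024 2.3752]
tr(P') = 20.4142


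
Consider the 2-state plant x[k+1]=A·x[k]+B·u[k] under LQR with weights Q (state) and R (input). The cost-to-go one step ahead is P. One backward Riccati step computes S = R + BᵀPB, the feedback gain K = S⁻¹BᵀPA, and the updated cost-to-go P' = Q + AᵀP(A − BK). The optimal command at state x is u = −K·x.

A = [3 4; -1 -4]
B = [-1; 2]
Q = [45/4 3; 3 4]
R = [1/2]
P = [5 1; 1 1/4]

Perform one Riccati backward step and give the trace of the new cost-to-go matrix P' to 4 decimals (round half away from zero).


37.6000

BᵀP = [-3.0000 -0.5000]
S = R + BᵀPB = [1/2] + [2.0000] = [2.5000]
BᵀPA = [-8.5000 -10.0000]
K = S⁻¹·BᵀPA = [-3.4000 -4.0000]
A−BK = [-0.4000 0.0000; 5.8000 4.0000]
AᵀP(A−BK) = [10.3500 11.0000; 11.0000 12.0000]
P' = Q + AᵀP(A−BK) = [21.6000 14.0000; 14.0000 16.0000]
tr(P') = 37.6000


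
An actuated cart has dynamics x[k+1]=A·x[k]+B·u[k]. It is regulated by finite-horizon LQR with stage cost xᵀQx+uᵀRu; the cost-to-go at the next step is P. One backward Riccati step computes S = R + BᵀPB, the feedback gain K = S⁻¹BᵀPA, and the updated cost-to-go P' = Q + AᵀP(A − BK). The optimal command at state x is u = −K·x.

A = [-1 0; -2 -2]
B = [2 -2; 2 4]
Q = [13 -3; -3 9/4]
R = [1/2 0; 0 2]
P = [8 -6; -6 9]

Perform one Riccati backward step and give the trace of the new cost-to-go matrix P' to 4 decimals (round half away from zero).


BᵀP = [4.0000 6.0000; -40.0000 48.0000]
S = R + BᵀPB = [1/2 0; 0 2] + [20.0000 16.0000; 16.0000 272.0000] = [20.5000 16.0000; 16.0000 274.0000]
BᵀPA = [-16.0000 -12.0000; -56.0000 -96.0000]
K = S⁻¹·BᵀPA = [-0.6506 -0.3268; -0.1664 -0.3313]
A−BK = [-0.0315 -0.0090; -0.0332 -0.0213]
AᵀP(A−BK) = [0.2723 0.2194; 0.2194 0.2753]
P' = Q + AᵀP(A−BK) = [13.2723 -2.7806; -2.7806 2.5253]
tr(P') = 15.7977

15.7977


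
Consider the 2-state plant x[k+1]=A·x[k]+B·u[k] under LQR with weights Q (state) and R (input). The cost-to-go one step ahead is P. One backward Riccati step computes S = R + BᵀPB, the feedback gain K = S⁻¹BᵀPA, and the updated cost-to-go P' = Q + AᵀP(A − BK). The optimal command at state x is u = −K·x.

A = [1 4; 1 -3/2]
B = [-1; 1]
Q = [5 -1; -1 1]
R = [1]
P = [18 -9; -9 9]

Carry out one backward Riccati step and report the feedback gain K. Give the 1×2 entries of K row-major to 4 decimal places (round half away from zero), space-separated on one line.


BᵀP = [-27.0000 18.0000]
S = R + BᵀPB = [1] + [45.0000] = [46.0000]
BᵀPA = [-9.0000 -135.0000]
K = S⁻¹·BᵀPA = [-0.1957 -2.9348]
A−BK = [0.8043 1.0652; 1.1957 1.4348]
AᵀP(A−BK) = [7.2391 9.5870; 9.5870 20.0543]
P' = Q + AᵀP(A−BK) = [12.2391 8.5870; 8.5870 21.0543]
tr(P') = 33.2935

-0.1957 -2.9348


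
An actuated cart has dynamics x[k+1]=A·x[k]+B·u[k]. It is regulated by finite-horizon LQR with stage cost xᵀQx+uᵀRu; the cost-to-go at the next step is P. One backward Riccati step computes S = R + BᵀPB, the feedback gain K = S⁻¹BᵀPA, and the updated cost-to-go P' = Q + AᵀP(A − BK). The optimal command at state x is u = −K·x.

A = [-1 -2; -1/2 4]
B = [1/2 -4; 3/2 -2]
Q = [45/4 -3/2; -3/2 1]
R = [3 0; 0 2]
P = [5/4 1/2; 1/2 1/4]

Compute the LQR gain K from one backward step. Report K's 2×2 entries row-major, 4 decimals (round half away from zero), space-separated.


BᵀP = [1.3750 0.6250; -6.0000 -2.5000]
S = R + BᵀPB = [3 0; 0 2] + [1.6250 -6.7500; -6.7500 29.0000] = [4.6250 -6.7500; -6.7500 31.0000]
BᵀPA = [-1.6875 -0.2500; 7.2500 2.0000]
K = S⁻¹·BᵀPA = [-0.0345 0.0588; 0.2264 0.0773]
A−BK = [-0.0773 -1.7201; 0.0045 4.0665]
AᵀP(A−BK) = [0.1132 0.0387; 0.0387 0.8601]
P' = Q + AᵀP(A−BK) = [11.3632 -1.4613; -1.4613 1.8601]
tr(P') = 13.2232

-0.0345 0.0588 0.2264 0.0773


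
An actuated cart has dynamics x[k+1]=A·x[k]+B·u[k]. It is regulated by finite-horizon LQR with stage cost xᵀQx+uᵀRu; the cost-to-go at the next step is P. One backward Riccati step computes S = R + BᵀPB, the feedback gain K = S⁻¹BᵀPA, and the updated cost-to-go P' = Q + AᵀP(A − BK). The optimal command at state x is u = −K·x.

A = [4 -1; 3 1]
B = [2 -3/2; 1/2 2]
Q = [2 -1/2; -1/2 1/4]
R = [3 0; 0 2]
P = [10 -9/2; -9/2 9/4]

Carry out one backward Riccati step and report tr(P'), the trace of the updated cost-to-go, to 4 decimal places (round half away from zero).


8.0643

BᵀP = [17.7500 -7.8750; -24.0000 11.2500]
S = R + BᵀPB = [3 0; 0 2] + [31.5625 -42.3750; -42.3750 58.5000] = [34.5625 -42.3750; -42.3750 60.5000]
BᵀPA = [47.3750 -25.6250; -62.2500 35.2500]
K = S⁻¹·BᵀPA = [0.7730 -0.1916; -0.4875 0.4485]
A−BK = [1.7227 0.0559; 3.5885 0.1989]
AᵀP(A−BK) = [5.2818 -0.7573; -0.7573 0.5326]
P' = Q + AᵀP(A−BK) = [7.2818 -1.2573; -1.2573 0.7826]
tr(P') = 8.0643


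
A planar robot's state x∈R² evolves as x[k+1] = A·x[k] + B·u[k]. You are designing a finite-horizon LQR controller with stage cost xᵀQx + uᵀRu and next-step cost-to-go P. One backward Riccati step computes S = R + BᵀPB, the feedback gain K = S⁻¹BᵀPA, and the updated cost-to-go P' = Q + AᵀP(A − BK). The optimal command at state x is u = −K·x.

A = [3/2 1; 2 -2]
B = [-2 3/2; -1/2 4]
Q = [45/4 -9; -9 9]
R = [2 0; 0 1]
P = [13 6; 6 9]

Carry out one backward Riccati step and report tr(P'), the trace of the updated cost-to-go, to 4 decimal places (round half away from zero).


22.7715

BᵀP = [-29.0000 -16.5000; 43.5000 45.0000]
S = R + BᵀPB = [2 0; 0 1] + [66.2500 -109.5000; -109.5000 245.2500] = [68.2500 -109.5000; -109.5000 246.2500]
BᵀPA = [-76.5000 4.0000; 155.2500 -46.5000]
K = S⁻¹·BᵀPA = [-0.3817 -0.8527; 0.4607 -0.5680]
A−BK = [0.0455 0.1466; -0.0338 -0.1544]
AᵀP(A−BK) = [0.5224 0.4510; 0.4510 1.9991]
P' = Q + AᵀP(A−BK) = [11.7724 -8.5490; -8.5490 10.9991]
tr(P') = 22.7715


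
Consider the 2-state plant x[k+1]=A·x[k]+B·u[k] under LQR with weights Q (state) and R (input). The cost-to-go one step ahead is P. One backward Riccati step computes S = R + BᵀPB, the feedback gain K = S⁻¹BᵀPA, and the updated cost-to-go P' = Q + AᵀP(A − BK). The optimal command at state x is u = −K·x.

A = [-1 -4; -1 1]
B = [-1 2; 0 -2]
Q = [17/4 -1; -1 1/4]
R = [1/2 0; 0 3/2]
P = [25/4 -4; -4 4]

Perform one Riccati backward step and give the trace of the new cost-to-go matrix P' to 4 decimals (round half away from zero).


8.9138

BᵀP = [-6.2500 4.0000; 20.5000 -16.0000]
S = R + BᵀPB = [1/2 0; 0 3/2] + [6.2500 -20.5000; -20.5000 73.0000] = [6.7500 -20.5000; -20.5000 74.5000]
BᵀPA = [2.2500 29.0000; -4.5000 -98.0000]
K = S⁻¹·BᵀPA = [0.9123 1.8336; 0.1906 -0.8109]
A−BK = [-0.4690 -0.5446; -0.6188 -0.6218]
AᵀP(A−BK) = [1.0552 1.2254; 1.2254 3.3585]
P' = Q + AᵀP(A−BK) = [5.3052 0.2254; 0.2254 3.6085]
tr(P') = 8.9138


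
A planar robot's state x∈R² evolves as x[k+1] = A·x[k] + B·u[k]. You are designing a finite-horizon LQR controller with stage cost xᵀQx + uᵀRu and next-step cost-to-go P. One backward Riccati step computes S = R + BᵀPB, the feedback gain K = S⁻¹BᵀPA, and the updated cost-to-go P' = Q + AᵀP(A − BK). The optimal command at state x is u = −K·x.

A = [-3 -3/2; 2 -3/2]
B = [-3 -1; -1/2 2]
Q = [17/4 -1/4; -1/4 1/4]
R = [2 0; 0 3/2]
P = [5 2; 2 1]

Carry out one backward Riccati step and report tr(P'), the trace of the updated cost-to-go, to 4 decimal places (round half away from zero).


7.0818

BᵀP = [-16.0000 -6.5000; -1.0000 0.0000]
S = R + BᵀPB = [2 0; 0 3/2] + [51.2500 3.0000; 3.0000 1.0000] = [53.2500 3.0000; 3.0000 2.5000]
BᵀPA = [35.0000 33.7500; 3.0000 1.5000]
K = S⁻¹·BᵀPA = [0.6324 0.6435; 0.4411 -0.1722]
A−BK = [-0.6616 0.2583; 1.4340 -0.8338]
AᵀP(A−BK) = [1.5418 0.4940; 0.4940 1.0400]
P' = Q + AᵀP(A−BK) = [5.7918 0.2440; 0.2440 1.2900]
tr(P') = 7.0818


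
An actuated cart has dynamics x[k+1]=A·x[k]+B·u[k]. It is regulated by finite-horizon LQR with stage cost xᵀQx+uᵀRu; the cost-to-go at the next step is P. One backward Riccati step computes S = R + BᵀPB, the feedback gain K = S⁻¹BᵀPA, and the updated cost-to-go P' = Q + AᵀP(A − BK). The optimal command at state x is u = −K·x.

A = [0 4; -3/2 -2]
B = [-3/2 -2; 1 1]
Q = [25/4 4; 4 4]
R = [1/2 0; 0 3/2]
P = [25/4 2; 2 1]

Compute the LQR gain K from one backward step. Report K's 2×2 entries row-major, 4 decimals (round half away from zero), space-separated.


BᵀP = [-7.3750 -2.0000; -10.5000 -3.0000]
S = R + BᵀPB = [1/2 0; 0 3/2] + [9.0625 12.7500; 12.7500 18.0000] = [9.5625 12.7500; 12.7500 19.5000]
BᵀPA = [3.0000 -25.5000; 4.5000 -36.0000]
K = S⁻¹·BᵀPA = [0.0471 -1.6000; 0.2000 -0.8000]
A−BK = [0.4706 0.0000; -1.7471 0.4000]
AᵀP(A−BK) = [1.2088 -0.6000; -0.6000 2.4000]
P' = Q + AᵀP(A−BK) = [7.4588 3.4000; 3.4000 6.4000]
tr(P') = 13.8588

0.0471 -1.6000 0.2000 -0.8000
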